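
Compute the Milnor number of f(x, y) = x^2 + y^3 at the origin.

2

The Hessian of f at 0 is [[2, 0], [0, 0]] with rank 1, so corank 1. A Groebner basis of the Jacobian ideal J(f) in C{x,y} is {y^2, x}; counting standard monomials gives mu = 2. Corank 1: A-series; mu = 2 gives A_2.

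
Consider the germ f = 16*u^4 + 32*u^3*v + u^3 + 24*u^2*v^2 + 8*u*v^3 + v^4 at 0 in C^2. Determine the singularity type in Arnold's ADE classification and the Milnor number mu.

Type E6, Milnor number mu = 6.

The Hessian of f at 0 is [[0, 0], [0, 0]] with rank 0, so corank 2. A Groebner basis of the Jacobian ideal J(f) in C{u,v} is {v^4, u*v^2 + v^3/6, u^2}; counting standard monomials gives mu = 6. Corank 2; j^3 = u^3 is a perfect cube, so E-series; the 4-jet and mu = 6 give E_6.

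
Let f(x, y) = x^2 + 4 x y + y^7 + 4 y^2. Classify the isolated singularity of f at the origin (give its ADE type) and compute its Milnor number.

The Hessian of f at 0 has rank 1. Corank 1: A-series; mu = 6 gives A_6.

Type A_{6}, Milnor number mu = 6.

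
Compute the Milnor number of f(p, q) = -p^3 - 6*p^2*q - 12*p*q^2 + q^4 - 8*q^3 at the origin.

The Hessian of f at 0 is [[0, 0], [0, 0]] with rank 0, so corank 2. A Groebner basis of the Jacobian ideal J(f) in C{p,q} is {q^3, p^2 + 4*p*q + 4*q^2}; counting standard monomials gives mu = 6. Corank 2; j^3 = -(p + 2*q)^3 is a perfect cube, so E-series; the 4-jet and mu = 6 give E_6.

6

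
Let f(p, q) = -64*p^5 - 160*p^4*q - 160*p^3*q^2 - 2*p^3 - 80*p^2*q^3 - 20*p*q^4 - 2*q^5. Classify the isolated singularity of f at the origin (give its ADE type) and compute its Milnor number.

Type E8, Milnor number mu = 8.

The Hessian of f at 0 has rank 0. Corank 2; j^3 = -2*p^3 is a perfect cube, so E-series; the 5-jet and mu = 8 give E_8.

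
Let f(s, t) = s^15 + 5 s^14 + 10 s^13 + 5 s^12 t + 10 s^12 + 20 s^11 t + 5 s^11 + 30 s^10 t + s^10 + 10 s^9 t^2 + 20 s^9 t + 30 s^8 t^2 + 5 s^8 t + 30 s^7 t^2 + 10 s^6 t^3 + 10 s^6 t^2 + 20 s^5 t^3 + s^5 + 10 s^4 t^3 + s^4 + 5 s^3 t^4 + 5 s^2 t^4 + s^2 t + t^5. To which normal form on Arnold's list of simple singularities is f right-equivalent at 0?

D6

The Hessian of f at 0 is [[0, 0], [0, 0]] with rank 0, so corank 2. A Groebner basis of the Jacobian ideal J(f) in C{s,t} is {s^2/5 + t^4, s^3, s*t}; counting standard monomials gives mu = 6. Corank 2; j^3 = s^2*t has shape L^2 M (L != M), so D-series; mu = 6 gives D_6.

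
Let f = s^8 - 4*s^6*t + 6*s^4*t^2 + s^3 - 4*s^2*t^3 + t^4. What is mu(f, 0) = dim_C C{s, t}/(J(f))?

The Hessian of f at 0 is [[0, 0], [0, 0]] with rank 0, so corank 2. A Groebner basis of the Jacobian ideal J(f) in C{s,t} is {t^3, s^2}; counting standard monomials gives mu = 6. Corank 2; j^3 = s^3 is a perfect cube, so E-series; the 4-jet and mu = 6 give E_6.

6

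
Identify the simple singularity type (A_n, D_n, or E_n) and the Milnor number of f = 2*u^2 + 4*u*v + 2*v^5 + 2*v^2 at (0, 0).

The Hessian of f at 0 has rank 1. Corank 1: A-series; mu = 4 gives A_4.

Type A_4, Milnor number mu = 4.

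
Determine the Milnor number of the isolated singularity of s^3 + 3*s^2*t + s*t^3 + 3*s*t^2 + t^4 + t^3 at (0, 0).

7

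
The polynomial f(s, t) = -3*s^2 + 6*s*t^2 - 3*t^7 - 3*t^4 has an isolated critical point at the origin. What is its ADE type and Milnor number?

Type A6, Milnor number mu = 6.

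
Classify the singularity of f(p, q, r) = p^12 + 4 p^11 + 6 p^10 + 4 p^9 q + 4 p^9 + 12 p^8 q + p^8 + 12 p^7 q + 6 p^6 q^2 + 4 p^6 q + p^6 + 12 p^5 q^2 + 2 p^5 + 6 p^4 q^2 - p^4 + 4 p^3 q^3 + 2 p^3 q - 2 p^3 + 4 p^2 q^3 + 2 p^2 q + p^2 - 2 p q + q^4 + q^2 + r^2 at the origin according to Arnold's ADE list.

A_{3}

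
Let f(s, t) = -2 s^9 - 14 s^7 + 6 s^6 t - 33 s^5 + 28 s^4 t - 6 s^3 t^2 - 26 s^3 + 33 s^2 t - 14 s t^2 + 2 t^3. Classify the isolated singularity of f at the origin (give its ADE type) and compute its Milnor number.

The Hessian of f at 0 is [[0, 0], [0, 0]] with rank 0, so corank 2. A Groebner basis of the Jacobian ideal J(f) in C{s,t} is {t^3, s^2 - 2*t^2/3, s*t - t^2}; counting standard monomials gives mu = 4. Corank 2; j^3 = -(2*s - t)*(13*s^2 - 10*s*t + 2*t^2) splits into three distinct lines over C (the quadratic factor has nonzero discriminant), so D_4.

Type D4, Milnor number mu = 4.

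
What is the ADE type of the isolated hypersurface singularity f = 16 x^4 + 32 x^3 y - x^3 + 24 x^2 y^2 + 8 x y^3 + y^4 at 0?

The Hessian of f at 0 has rank 0. Corank 2; j^3 = -x^3 is a perfect cube, so E-series; the 4-jet and mu = 6 give E_6.

E_{6}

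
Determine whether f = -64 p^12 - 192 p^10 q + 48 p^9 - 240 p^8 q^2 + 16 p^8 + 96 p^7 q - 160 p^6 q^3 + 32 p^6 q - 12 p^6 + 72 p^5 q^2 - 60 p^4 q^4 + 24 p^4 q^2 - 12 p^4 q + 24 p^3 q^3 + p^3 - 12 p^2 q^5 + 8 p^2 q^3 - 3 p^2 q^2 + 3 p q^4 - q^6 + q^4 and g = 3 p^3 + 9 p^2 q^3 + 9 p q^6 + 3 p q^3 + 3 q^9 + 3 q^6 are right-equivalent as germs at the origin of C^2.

The Hessian of f at 0 is [[0, 0], [0, 0]] with rank 0, so corank 2. A Groebner basis of the Jacobian ideal J(f) in C{p,q} is {p^3, p^2*q, -p^2/2 + p*q^2, q^3}; counting standard monomials gives mu = 6. Corank 2; j^3 = p^3 is a perfect cube, so E-series; the 4-jet and mu = 6 give E_6. The Hessian of g at 0 is [[0, 0], [0, 0]] with rank 0, so corank 2. A Groebner basis of the Jacobian ideal J(g) in C{p,q} is {p^3, p*q^2, 3*p^2 + q^3}; counting standard monomials gives mu = 7. Corank 2; j^3 = 3*p^3 is a perfect cube, so E-series; the 4-jet and mu = 7 give E_7. f is E_6 but g is E_7, hence not right-equivalent.

No.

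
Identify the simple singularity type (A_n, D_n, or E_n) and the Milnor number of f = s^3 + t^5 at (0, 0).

Type E_8, Milnor number mu = 8.

The Hessian of f at 0 has rank 0. Corank 2; j^3 = s^3 is a perfect cube, so E-series; the 5-jet and mu = 8 give E_8.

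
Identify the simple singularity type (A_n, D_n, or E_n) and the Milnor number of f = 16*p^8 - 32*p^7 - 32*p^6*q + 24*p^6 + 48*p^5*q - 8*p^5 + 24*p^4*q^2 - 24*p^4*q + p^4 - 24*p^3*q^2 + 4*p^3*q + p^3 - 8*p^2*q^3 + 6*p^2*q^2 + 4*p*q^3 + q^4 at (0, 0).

The Hessian of f at 0 has rank 0. Corank 2; j^3 = p^3 is a perfect cube, so E-series; the 4-jet and mu = 6 give E_6.

Type E_{6}, Milnor number mu = 6.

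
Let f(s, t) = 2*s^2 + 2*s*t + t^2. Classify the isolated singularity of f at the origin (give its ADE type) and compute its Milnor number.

The Hessian of f at 0 has rank 2. Corank 0: nondegenerate Morse point, so A_1.

Type A1, Milnor number mu = 1.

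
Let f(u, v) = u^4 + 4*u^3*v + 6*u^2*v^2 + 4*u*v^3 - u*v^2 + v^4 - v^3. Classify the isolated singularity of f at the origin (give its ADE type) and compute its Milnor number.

The Hessian of f at 0 has rank 0. Corank 2; j^3 = -v^2*(u + v) has shape L^2 M (L != M), so D-series; mu = 5 gives D_5.

Type D5, Milnor number mu = 5.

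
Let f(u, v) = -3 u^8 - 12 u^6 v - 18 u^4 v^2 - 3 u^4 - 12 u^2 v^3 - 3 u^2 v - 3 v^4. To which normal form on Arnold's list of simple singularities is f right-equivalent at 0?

D_5

The Hessian of f at 0 is [[0, 0], [0, 0]] with rank 0, so corank 2. A Groebner basis of the Jacobian ideal J(f) in C{u,v} is {u^3, u^2/4 + v^3, u*v}; counting standard monomials gives mu = 5. Corank 2; j^3 = -3*u^2*v has shape L^2 M (L != M), so D-series; mu = 5 gives D_5.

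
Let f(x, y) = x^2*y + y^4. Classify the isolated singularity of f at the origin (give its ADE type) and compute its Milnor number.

Type D_{5}, Milnor number mu = 5.

The Hessian of f at 0 is [[0, 0], [0, 0]] with rank 0, so corank 2. A Groebner basis of the Jacobian ideal J(f) in C{x,y} is {x^3, x^2/4 + y^3, x*y}; counting standard monomials gives mu = 5. Corank 2; j^3 = x^2*y has shape L^2 M (L != M), so D-series; mu = 5 gives D_5.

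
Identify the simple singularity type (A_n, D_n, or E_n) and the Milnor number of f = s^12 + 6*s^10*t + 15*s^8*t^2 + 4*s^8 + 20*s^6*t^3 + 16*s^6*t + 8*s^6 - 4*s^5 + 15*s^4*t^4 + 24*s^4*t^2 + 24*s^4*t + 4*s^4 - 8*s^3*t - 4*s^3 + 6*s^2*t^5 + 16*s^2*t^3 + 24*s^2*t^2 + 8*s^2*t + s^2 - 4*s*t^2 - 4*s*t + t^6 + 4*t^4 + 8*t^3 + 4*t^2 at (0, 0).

Type A_{5}, Milnor number mu = 5.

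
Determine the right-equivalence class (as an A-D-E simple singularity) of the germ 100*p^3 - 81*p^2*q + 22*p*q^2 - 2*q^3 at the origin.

The Hessian of f at 0 has rank 0. Corank 2; j^3 = (4*p - q)*(25*p^2 - 14*p*q + 2*q^2) splits into three distinct lines over C (the quadratic factor has nonzero discriminant), so D_4.

D_{4}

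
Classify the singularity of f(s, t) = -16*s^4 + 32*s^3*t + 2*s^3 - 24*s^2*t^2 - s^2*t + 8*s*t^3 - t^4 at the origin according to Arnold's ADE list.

D5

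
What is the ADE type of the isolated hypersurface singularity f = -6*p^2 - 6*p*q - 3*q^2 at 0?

The Hessian of f at 0 is [[-12, -6], [-6, -6]] with rank 2, so corank 0. A Groebner basis of the Jacobian ideal J(f) in C{p,q} is {p, q}; counting standard monomials gives mu = 1. Corank 0: nondegenerate Morse point, so A_1.

A_1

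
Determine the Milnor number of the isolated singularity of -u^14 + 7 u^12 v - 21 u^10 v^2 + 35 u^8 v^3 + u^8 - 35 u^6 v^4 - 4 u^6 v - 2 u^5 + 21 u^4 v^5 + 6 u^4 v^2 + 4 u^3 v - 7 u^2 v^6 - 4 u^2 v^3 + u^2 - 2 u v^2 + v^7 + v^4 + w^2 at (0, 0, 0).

6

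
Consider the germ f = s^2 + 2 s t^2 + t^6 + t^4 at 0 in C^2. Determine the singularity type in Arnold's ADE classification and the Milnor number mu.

Type A_5, Milnor number mu = 5.

The Hessian of f at 0 has rank 1. Corank 1: A-series; mu = 5 gives A_5.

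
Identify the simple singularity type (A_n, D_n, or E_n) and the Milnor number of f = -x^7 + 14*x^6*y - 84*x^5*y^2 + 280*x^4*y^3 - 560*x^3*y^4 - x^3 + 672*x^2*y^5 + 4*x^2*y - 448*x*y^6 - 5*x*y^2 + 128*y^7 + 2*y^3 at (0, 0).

The Hessian of f at 0 has rank 0. Corank 2; j^3 = -(x - 2*y)*(x - y)^2 has shape L^2 M (L != M), so D-series; mu = 8 gives D_8.

Type D_{8}, Milnor number mu = 8.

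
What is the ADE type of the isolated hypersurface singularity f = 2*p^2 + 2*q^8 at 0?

The Hessian of f at 0 is [[4, 0], [0, 0]] with rank 1, so corank 1. A Groebner basis of the Jacobian ideal J(f) in C{p,q} is {q^7, p}; counting standard monomials gives mu = 7. Corank 1: A-series; mu = 7 gives A_7.

A7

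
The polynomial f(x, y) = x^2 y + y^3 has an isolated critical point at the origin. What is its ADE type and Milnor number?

Type D_4, Milnor number mu = 4.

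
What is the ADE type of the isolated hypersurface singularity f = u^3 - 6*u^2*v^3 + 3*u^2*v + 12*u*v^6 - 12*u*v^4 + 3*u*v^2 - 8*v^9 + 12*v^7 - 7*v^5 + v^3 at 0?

E_8

The Hessian of f at 0 has rank 0. Corank 2; j^3 = (u + v)^3 is a perfect cube, so E-series; the 5-jet and mu = 8 give E_8.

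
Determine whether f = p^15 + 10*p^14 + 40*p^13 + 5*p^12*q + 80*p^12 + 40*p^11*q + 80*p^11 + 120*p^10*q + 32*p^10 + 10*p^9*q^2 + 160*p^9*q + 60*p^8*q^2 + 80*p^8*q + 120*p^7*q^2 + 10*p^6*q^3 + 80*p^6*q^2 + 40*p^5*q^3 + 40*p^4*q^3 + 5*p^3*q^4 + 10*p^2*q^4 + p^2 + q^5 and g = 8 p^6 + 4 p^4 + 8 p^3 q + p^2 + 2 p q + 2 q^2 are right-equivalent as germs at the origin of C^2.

No.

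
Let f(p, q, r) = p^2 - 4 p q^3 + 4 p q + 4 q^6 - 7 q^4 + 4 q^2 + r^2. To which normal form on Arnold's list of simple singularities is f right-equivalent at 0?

A_{3}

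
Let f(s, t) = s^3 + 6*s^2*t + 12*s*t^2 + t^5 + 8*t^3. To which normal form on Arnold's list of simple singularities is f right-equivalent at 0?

The Hessian of f at 0 is [[0, 0], [0, 0]] with rank 0, so corank 2. A Groebner basis of the Jacobian ideal J(f) in C{s,t} is {t^4, s^2 + 4*s*t + 4*t^2}; counting standard monomials gives mu = 8. Corank 2; j^3 = (s + 2*t)^3 is a perfect cube, so E-series; the 5-jet and mu = 8 give E_8.

E8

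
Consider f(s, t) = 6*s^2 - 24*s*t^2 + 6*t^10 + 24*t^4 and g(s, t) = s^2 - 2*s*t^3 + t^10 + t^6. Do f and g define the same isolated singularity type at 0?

The Hessian of f at 0 is [[12, 0], [0, 0]] with rank 1, so corank 1. A Groebner basis of the Jacobian ideal J(f) in C{s,t} is {s^5, s^4*t, -s/2 + t^2}; counting standard monomials gives mu = 9. Corank 1: A-series; mu = 9 gives A_9. The Hessian of g at 0 is [[2, 0], [0, 0]] with rank 1, so corank 1. A Groebner basis of the Jacobian ideal J(g) in C{s,t} is {s^3, -s + t^3}; counting standard monomials gives mu = 9. Corank 1: A-series; mu = 9 gives A_9. Both have type A_9, hence right-equivalent.

Yes.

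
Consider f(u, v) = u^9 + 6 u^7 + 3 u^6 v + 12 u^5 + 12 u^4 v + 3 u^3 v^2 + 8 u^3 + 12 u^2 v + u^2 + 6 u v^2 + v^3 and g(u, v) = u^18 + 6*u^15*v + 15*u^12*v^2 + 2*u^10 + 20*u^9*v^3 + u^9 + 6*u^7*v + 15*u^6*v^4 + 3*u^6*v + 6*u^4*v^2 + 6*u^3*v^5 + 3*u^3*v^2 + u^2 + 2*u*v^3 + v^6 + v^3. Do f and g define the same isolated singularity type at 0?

Yes.

The Hessian of f at 0 has rank 1. Corank 1: A-series; mu = 2 gives A_2. The Hessian of g at 0 has rank 1. Corank 1: A-series; mu = 2 gives A_2. Both have type A_2, hence right-equivalent.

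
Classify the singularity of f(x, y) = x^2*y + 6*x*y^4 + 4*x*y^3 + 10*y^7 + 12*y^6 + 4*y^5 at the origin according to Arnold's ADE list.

D_{8}

The Hessian of f at 0 is [[0, 0], [0, 0]] with rank 0, so corank 2. A Groebner basis of the Jacobian ideal J(f) in C{x,y} is {3*x^2/2 + x*y^3 + 16*x*y^2/3 - 14*x*y/9 - 28*y^3/9, x*y/3 + y^4 + 2*y^3/3, x^3 + 4*x^2 + 16*x*y^2 - 16*x*y/3 - 32*y^3/3, x^2*y - 6*x^2 - 68*x*y^2/3 + 64*x*y/9 + 128*y^3/9}; counting standard monomials gives mu = 8. Corank 2; j^3 = x^2*y has shape L^2 M (L != M), so D-series; mu = 8 gives D_8.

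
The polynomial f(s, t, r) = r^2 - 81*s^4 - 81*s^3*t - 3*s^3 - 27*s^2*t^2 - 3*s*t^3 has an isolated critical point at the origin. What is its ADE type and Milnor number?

Type E7, Milnor number mu = 7.

The Hessian of f at 0 is [[0, 0, 0], [0, 0, 0], [0, 0, 2]] with rank 1, so corank 2. A Groebner basis of the Jacobian ideal J(f) in C{s,t,r} is {s^2/3 + t^4 + t^3/9, s^3, s^2*t - s^2/9 - t^3/27, 2*s^2/3 + s*t^2 + 2*t^3/9, r}; counting standard monomials gives mu = 7. Corank 2; j^3 = -3*s^3 is a perfect cube, so E-series; the 4-jet and mu = 7 give E_7.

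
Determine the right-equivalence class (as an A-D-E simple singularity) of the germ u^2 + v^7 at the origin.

A6

The Hessian of f at 0 is [[2, 0], [0, 0]] with rank 1, so corank 1. A Groebner basis of the Jacobian ideal J(f) in C{u,v} is {v^6, u}; counting standard monomials gives mu = 6. Corank 1: A-series; mu = 6 gives A_6.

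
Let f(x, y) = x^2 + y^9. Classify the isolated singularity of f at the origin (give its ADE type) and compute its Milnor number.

The Hessian of f at 0 is [[2, 0], [0, 0]] with rank 1, so corank 1. A Groebner basis of the Jacobian ideal J(f) in C{x,y} is {y^8, x}; counting standard monomials gives mu = 8. Corank 1: A-series; mu = 8 gives A_8.

Type A8, Milnor number mu = 8.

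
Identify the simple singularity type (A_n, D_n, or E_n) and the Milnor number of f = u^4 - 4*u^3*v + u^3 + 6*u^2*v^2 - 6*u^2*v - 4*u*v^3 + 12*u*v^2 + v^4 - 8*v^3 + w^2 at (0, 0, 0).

Type E6, Milnor number mu = 6.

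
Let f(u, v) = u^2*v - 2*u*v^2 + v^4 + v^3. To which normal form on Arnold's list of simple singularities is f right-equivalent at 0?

The Hessian of f at 0 has rank 0. Corank 2; j^3 = v*(u - v)^2 has shape L^2 M (L != M), so D-series; mu = 5 gives D_5.

D_{5}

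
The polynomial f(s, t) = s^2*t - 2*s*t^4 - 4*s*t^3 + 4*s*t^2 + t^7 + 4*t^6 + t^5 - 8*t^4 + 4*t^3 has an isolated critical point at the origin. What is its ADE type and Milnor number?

The Hessian of f at 0 is [[0, 0], [0, 0]] with rank 0, so corank 2. A Groebner basis of the Jacobian ideal J(f) in C{s,t} is {s^3 + 28*s^2 + 116*s*t + 120*t^2, s^2*t - 10*s^2 - 42*s*t - 44*t^2, 3*s^2 + s*t^2 + 13*s*t + 14*t^2, -s^2/2 - 5*s*t/2 + t^3 - 3*t^2}; counting standard monomials gives mu = 6. Corank 2; j^3 = t*(s + 2*t)^2 has shape L^2 M (L != M), so D-series; mu = 6 gives D_6.

Type D6, Milnor number mu = 6.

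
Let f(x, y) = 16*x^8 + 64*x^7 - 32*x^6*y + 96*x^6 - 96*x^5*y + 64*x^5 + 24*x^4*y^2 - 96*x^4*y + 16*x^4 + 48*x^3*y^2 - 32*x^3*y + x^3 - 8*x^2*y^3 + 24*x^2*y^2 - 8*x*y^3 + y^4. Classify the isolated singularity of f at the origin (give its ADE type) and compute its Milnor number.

Type E6, Milnor number mu = 6.

The Hessian of f at 0 has rank 0. Corank 2; j^3 = x^3 is a perfect cube, so E-series; the 4-jet and mu = 6 give E_6.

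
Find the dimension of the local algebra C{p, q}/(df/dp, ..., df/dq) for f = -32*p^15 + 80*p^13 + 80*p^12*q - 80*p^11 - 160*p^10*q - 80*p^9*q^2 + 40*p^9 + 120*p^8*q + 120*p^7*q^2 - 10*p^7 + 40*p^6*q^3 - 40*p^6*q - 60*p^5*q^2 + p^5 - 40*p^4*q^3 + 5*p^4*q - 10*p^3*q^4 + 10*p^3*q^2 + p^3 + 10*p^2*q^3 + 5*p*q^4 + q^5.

The Hessian of f at 0 has rank 0. Corank 2; j^3 = p^3 is a perfect cube, so E-series; the 5-jet and mu = 8 give E_8.

8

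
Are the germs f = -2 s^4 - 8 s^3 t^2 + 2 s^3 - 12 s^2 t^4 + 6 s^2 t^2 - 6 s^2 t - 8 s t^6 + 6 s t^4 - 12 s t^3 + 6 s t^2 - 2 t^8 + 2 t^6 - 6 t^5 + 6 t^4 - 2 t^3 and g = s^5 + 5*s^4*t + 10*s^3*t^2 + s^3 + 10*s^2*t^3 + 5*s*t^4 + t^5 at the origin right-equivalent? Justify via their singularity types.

No.

The Hessian of f at 0 has rank 0. Corank 2; j^3 = 2*(s - t)^3 is a perfect cube, so E-series; the 4-jet and mu = 6 give E_6. The Hessian of g at 0 has rank 0. Corank 2; j^3 = s^3 is a perfect cube, so E-series; the 5-jet and mu = 8 give E_8. f is E_6 but g is E_8, hence not right-equivalent.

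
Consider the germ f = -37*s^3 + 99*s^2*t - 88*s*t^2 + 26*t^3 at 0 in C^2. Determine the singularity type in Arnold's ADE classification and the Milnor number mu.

Type D4, Milnor number mu = 4.

The Hessian of f at 0 has rank 0. Corank 2; j^3 = -(s - t)*(37*s^2 - 62*s*t + 26*t^2) splits into three distinct lines over C (the quadratic factor has nonzero discriminant), so D_4.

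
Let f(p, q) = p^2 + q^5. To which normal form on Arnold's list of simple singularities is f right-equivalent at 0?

A4

The Hessian of f at 0 has rank 1. Corank 1: A-series; mu = 4 gives A_4.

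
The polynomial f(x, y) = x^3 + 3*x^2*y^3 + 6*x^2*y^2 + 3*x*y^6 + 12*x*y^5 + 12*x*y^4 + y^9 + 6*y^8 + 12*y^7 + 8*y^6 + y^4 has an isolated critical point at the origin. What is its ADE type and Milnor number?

Type E_6, Milnor number mu = 6.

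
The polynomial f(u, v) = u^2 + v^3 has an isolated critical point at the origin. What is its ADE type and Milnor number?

Type A2, Milnor number mu = 2.

The Hessian of f at 0 has rank 1. Corank 1: A-series; mu = 2 gives A_2.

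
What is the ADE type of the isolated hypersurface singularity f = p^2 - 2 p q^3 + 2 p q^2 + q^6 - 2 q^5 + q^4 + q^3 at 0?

The Hessian of f at 0 is [[2, 0], [0, 0]] with rank 1, so corank 1. A Groebner basis of the Jacobian ideal J(f) in C{p,q} is {q^2, p}; counting standard monomials gives mu = 2. Corank 1: A-series; mu = 2 gives A_2.

A2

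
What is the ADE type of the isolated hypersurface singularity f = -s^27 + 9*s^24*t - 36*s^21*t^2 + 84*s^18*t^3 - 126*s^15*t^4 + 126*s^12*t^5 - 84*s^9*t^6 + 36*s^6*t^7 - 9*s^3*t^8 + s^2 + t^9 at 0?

A_{8}

The Hessian of f at 0 is [[2, 0], [0, 0]] with rank 1, so corank 1. A Groebner basis of the Jacobian ideal J(f) in C{s,t} is {t^8, s}; counting standard monomials gives mu = 8. Corank 1: A-series; mu = 8 gives A_8.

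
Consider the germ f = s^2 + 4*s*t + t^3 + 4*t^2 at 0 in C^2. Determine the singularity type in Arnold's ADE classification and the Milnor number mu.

Type A_2, Milnor number mu = 2.

The Hessian of f at 0 is [[2, 4], [4, 8]] with rank 1, so corank 1. A Groebner basis of the Jacobian ideal J(f) in C{s,t} is {t^2, s + 2*t}; counting standard monomials gives mu = 2. Corank 1: A-series; mu = 2 gives A_2.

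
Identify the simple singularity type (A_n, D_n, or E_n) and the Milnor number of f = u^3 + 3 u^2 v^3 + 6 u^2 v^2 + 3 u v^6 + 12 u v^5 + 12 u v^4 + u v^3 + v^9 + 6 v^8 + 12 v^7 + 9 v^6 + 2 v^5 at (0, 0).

Type E_7, Milnor number mu = 7.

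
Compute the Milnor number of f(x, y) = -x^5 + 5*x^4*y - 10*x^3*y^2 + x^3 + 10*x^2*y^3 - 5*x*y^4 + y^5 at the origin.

The Hessian of f at 0 is [[0, 0], [0, 0]] with rank 0, so corank 2. A Groebner basis of the Jacobian ideal J(f) in C{x,y} is {y^5, x*y^3 - y^4/4, x^2}; counting standard monomials gives mu = 8. Corank 2; j^3 = x^3 is a perfect cube, so E-series; the 5-jet and mu = 8 give E_8.

8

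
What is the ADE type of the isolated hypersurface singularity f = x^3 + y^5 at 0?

E_8

The Hessian of f at 0 has rank 0. Corank 2; j^3 = x^3 is a perfect cube, so E-series; the 5-jet and mu = 8 give E_8.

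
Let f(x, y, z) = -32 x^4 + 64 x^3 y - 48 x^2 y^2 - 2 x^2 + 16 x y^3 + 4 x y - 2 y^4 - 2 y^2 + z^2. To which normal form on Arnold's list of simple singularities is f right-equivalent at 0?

A_3

The Hessian of f at 0 is [[-4, 4, 0], [4, -4, 0], [0, 0, 2]] with rank 2, so corank 1. A Groebner basis of the Jacobian ideal J(f) in C{x,y,z} is {y^3, x - y, z}; counting standard monomials gives mu = 3. Corank 1: A-series; mu = 3 gives A_3.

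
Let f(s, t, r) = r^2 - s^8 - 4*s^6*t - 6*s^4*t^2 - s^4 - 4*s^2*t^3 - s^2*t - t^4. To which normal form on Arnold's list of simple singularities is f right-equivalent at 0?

D_{5}

The Hessian of f at 0 is [[0, 0, 0], [0, 0, 0], [0, 0, 2]] with rank 1, so corank 2. A Groebner basis of the Jacobian ideal J(f) in C{s,t,r} is {s^3, s^2/4 + t^3, s*t, r}; counting standard monomials gives mu = 5. Corank 2; j^3 = -s^2*t has shape L^2 M (L != M), so D-series; mu = 5 gives D_5.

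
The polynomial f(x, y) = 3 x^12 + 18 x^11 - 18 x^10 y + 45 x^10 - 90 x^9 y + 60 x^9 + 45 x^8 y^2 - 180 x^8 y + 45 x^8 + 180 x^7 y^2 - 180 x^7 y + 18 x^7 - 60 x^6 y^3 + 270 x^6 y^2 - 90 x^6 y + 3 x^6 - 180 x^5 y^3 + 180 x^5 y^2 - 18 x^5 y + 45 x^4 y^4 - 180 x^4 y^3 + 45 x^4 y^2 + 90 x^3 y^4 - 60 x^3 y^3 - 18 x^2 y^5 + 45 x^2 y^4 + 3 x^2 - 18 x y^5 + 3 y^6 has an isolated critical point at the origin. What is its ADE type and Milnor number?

The Hessian of f at 0 is [[6, 0], [0, 0]] with rank 1, so corank 1. A Groebner basis of the Jacobian ideal J(f) in C{x,y} is {y^5, x}; counting standard monomials gives mu = 5. Corank 1: A-series; mu = 5 gives A_5.

Type A5, Milnor number mu = 5.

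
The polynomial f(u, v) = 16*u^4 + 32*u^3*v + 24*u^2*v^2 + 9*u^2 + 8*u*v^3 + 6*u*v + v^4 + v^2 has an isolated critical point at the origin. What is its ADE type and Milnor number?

The Hessian of f at 0 has rank 1. Corank 1: A-series; mu = 3 gives A_3.

Type A_{3}, Milnor number mu = 3.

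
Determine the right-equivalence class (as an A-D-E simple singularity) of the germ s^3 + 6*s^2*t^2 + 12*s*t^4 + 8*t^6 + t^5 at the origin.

E_8

The Hessian of f at 0 is [[0, 0], [0, 0]] with rank 0, so corank 2. A Groebner basis of the Jacobian ideal J(f) in C{s,t} is {t^4, s^3, s^2/4 + s*t^2}; counting standard monomials gives mu = 8. Corank 2; j^3 = s^3 is a perfect cube, so E-series; the 5-jet and mu = 8 give E_8.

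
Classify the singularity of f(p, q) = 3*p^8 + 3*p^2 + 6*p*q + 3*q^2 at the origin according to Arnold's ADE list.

A_7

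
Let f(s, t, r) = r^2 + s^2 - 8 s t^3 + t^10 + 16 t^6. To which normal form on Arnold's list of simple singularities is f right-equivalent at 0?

A_{9}

The Hessian of f at 0 has rank 2. Corank 1: A-series; mu = 9 gives A_9.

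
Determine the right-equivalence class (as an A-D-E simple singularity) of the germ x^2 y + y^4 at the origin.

The Hessian of f at 0 has rank 0. Corank 2; j^3 = x^2*y has shape L^2 M (L != M), so D-series; mu = 5 gives D_5.

D5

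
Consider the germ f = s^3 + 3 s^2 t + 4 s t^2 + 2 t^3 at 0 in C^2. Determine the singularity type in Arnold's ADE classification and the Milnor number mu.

The Hessian of f at 0 is [[0, 0], [0, 0]] with rank 0, so corank 2. A Groebner basis of the Jacobian ideal J(f) in C{s,t} is {t^3, s^2 - 2*t^2/3, s*t + t^2}; counting standard monomials gives mu = 4. Corank 2; j^3 = (s + t)*(s^2 + 2*s*t + 2*t^2) splits into three distinct lines over C (the quadratic factor has nonzero discriminant), so D_4.

Type D_{4}, Milnor number mu = 4.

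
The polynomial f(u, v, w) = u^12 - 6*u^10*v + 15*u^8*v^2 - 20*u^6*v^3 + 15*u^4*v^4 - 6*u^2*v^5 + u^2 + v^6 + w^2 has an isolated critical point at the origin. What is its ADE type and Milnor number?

Type A5, Milnor number mu = 5.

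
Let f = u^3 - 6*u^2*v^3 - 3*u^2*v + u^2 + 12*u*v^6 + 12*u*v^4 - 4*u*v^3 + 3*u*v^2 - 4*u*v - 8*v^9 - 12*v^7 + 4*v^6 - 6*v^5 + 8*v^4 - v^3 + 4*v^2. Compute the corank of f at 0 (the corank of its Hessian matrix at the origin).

Hessian at 0 has rank 1.

1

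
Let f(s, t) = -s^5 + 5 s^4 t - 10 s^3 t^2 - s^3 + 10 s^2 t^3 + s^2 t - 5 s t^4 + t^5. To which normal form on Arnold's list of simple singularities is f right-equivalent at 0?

D6

The Hessian of f at 0 is [[0, 0], [0, 0]] with rank 0, so corank 2. A Groebner basis of the Jacobian ideal J(f) in C{s,t} is {s*t/5 + t^4, s*t^2, s^2 - s*t}; counting standard monomials gives mu = 6. Corank 2; j^3 = -s^2*(s - t) has shape L^2 M (L != M), so D-series; mu = 6 gives D_6.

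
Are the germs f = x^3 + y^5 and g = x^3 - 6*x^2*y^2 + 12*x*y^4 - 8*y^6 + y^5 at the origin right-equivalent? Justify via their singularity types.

Yes.

The Hessian of f at 0 has rank 0. Corank 2; j^3 = x^3 is a perfect cube, so E-series; the 5-jet and mu = 8 give E_8. The Hessian of g at 0 has rank 0. Corank 2; j^3 = x^3 is a perfect cube, so E-series; the 5-jet and mu = 8 give E_8. Both have type E_8, hence right-equivalent.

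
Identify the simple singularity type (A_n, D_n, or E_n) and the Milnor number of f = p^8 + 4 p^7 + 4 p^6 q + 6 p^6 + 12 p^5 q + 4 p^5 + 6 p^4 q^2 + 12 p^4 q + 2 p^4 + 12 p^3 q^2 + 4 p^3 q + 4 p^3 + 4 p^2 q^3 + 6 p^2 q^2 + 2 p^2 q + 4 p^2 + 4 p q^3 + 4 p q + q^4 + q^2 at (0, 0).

The Hessian of f at 0 has rank 1. Corank 1: A-series; mu = 3 gives A_3.

Type A_{3}, Milnor number mu = 3.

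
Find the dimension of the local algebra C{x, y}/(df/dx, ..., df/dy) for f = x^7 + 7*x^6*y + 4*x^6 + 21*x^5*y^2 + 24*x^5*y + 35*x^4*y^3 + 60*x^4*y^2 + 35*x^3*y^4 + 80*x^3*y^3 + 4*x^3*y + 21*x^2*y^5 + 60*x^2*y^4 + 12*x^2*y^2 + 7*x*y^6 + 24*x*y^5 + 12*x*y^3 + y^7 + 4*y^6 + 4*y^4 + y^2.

6

The Hessian of f at 0 has rank 1. Corank 1: A-series; mu = 6 gives A_6.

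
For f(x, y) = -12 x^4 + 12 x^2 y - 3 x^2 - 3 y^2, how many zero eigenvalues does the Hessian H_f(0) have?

0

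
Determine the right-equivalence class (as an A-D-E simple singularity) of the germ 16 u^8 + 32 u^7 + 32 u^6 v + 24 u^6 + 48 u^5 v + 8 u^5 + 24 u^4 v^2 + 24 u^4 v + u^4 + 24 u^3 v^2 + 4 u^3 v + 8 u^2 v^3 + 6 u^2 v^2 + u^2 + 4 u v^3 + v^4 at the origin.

A_3

The Hessian of f at 0 has rank 1. Corank 1: A-series; mu = 3 gives A_3.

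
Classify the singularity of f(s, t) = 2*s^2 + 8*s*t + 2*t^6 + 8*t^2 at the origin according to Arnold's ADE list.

A5

The Hessian of f at 0 is [[4, 8], [8, 16]] with rank 1, so corank 1. A Groebner basis of the Jacobian ideal J(f) in C{s,t} is {t^5, s + 2*t}; counting standard monomials gives mu = 5. Corank 1: A-series; mu = 5 gives A_5.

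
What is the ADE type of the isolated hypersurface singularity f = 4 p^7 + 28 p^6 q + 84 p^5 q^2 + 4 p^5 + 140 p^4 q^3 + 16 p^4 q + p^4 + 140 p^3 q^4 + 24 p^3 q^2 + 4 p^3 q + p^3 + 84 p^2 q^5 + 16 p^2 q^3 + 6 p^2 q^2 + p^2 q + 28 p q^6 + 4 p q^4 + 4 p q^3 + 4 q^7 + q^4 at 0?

D5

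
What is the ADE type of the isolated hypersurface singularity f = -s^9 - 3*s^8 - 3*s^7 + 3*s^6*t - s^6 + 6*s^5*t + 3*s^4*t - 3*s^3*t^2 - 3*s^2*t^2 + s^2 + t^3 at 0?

A_{2}

The Hessian of f at 0 is [[2, 0], [0, 0]] with rank 1, so corank 1. A Groebner basis of the Jacobian ideal J(f) in C{s,t} is {t^2, s}; counting standard monomials gives mu = 2. Corank 1: A-series; mu = 2 gives A_2.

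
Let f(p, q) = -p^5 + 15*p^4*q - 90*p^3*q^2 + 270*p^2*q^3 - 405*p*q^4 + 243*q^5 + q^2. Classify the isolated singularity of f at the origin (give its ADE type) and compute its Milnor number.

The Hessian of f at 0 is [[0, 0], [0, 2]] with rank 1, so corank 1. A Groebner basis of the Jacobian ideal J(f) in C{p,q} is {p^4, q}; counting standard monomials gives mu = 4. Corank 1: A-series; mu = 4 gives A_4.

Type A_{4}, Milnor number mu = 4.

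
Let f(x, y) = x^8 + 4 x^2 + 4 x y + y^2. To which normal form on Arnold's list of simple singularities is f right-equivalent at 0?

The Hessian of f at 0 has rank 1. Corank 1: A-series; mu = 7 gives A_7.

A_{7}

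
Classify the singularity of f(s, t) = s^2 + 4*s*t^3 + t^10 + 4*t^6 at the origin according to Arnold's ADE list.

A_9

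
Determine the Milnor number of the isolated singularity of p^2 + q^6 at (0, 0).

5

The Hessian of f at 0 is [[2, 0], [0, 0]] with rank 1, so corank 1. A Groebner basis of the Jacobian ideal J(f) in C{p,q} is {q^5, p}; counting standard monomials gives mu = 5. Corank 1: A-series; mu = 5 gives A_5.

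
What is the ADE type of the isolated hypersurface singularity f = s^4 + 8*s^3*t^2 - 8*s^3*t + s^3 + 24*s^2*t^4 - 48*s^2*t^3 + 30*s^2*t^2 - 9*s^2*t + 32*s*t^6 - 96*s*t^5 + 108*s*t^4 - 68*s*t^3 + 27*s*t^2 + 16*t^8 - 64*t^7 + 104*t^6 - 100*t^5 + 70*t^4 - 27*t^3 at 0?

The Hessian of f at 0 has rank 0. Corank 2; j^3 = (s - 3*t)^3 is a perfect cube, so E-series; the 4-jet and mu = 6 give E_6.

E_{6}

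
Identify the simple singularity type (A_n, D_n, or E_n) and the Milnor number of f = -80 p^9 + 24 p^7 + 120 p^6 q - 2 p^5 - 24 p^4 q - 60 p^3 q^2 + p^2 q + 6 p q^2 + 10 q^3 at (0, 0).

Type D_{4}, Milnor number mu = 4.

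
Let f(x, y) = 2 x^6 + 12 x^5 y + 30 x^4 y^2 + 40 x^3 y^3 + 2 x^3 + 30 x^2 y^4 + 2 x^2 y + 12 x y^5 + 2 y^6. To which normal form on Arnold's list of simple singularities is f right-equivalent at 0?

D_7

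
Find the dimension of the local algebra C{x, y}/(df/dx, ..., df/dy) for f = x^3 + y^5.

8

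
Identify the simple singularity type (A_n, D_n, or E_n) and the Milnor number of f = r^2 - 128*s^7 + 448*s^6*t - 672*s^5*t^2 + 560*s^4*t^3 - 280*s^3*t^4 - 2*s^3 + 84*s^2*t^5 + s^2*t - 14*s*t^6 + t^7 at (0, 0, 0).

The Hessian of f at 0 has rank 1. Corank 2; j^3 = -s^2*(2*s - t) has shape L^2 M (L != M), so D-series; mu = 8 gives D_8.

Type D8, Milnor number mu = 8.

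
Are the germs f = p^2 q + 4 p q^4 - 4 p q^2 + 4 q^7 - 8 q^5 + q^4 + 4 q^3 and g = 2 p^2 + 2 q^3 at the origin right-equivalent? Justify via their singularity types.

No.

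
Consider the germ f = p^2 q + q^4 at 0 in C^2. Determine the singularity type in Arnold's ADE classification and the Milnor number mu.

Type D5, Milnor number mu = 5.

The Hessian of f at 0 is [[0, 0], [0, 0]] with rank 0, so corank 2. A Groebner basis of the Jacobian ideal J(f) in C{p,q} is {p^3, p^2/4 + q^3, p*q}; counting standard monomials gives mu = 5. Corank 2; j^3 = p^2*q has shape L^2 M (L != M), so D-series; mu = 5 gives D_5.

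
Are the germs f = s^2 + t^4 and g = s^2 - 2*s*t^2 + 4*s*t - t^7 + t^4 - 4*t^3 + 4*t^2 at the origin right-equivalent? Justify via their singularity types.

No.

The Hessian of f at 0 is [[2, 0], [0, 0]] with rank 1, so corank 1. A Groebner basis of the Jacobian ideal J(f) in C{s,t} is {t^3, s}; counting standard monomials gives mu = 3. Corank 1: A-series; mu = 3 gives A_3. The Hessian of g at 0 is [[2, 4], [4, 8]] with rank 1, so corank 1. A Groebner basis of the Jacobian ideal J(g) in C{s,t} is {s^3 + 6*s^2*t + 12*s^2 + 32*s*t + 16*s + 32*t, -s + t^2 - 2*t}; counting standard monomials gives mu = 6. Corank 1: A-series; mu = 6 gives A_6. f is A_3 but g is A_6, hence not right-equivalent.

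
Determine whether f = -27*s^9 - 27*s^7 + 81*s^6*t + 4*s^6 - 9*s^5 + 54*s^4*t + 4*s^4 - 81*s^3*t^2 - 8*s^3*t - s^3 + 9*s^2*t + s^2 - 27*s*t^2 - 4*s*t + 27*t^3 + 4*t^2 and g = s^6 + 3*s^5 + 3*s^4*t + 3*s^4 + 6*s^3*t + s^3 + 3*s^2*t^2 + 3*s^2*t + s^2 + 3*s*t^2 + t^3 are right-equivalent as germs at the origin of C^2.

Yes.

The Hessian of f at 0 has rank 1. Corank 1: A-series; mu = 2 gives A_2. The Hessian of g at 0 has rank 1. Corank 1: A-series; mu = 2 gives A_2. Both have type A_2, hence right-equivalent.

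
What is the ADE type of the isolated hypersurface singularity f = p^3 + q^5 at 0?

E8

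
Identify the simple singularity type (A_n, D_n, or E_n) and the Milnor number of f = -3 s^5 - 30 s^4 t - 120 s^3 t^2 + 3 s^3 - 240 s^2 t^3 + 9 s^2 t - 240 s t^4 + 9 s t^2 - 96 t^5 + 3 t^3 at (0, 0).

The Hessian of f at 0 is [[0, 0], [0, 0]] with rank 0, so corank 2. A Groebner basis of the Jacobian ideal J(f) in C{s,t} is {t^5, s*t^3 + 5*t^4/4, s^2 + 2*s*t + t^2}; counting standard monomials gives mu = 8. Corank 2; j^3 = 3*(s + t)^3 is a perfect cube, so E-series; the 5-jet and mu = 8 give E_8.

Type E8, Milnor number mu = 8.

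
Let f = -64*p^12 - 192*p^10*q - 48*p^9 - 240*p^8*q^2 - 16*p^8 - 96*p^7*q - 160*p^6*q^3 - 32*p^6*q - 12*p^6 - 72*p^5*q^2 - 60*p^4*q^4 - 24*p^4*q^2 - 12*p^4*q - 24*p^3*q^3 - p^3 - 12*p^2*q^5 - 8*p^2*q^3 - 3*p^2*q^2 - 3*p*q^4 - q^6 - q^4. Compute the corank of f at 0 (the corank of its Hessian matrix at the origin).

2

Hessian at 0 has rank 0.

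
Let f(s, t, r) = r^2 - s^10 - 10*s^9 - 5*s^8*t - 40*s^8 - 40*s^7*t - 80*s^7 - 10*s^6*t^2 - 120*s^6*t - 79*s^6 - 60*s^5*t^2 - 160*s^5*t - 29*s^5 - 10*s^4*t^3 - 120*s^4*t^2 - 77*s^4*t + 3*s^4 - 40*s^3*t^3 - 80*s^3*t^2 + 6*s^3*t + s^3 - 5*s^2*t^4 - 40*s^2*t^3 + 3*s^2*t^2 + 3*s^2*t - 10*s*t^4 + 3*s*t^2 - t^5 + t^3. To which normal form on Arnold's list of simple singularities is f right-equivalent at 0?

E8

The Hessian of f at 0 has rank 1. Corank 2; j^3 = (s + t)^3 is a perfect cube, so E-series; the 5-jet and mu = 8 give E_8.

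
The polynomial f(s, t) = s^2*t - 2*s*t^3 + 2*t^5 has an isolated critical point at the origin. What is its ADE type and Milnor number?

Type D_6, Milnor number mu = 6.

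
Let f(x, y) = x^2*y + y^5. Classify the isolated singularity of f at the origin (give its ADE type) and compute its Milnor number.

Type D_6, Milnor number mu = 6.

The Hessian of f at 0 is [[0, 0], [0, 0]] with rank 0, so corank 2. A Groebner basis of the Jacobian ideal J(f) in C{x,y} is {x^2/5 + y^4, x^3, x*y}; counting standard monomials gives mu = 6. Corank 2; j^3 = x^2*y has shape L^2 M (L != M), so D-series; mu = 6 gives D_6.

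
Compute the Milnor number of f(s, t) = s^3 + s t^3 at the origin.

The Hessian of f at 0 has rank 0. Corank 2; j^3 = s^3 is a perfect cube, so E-series; the 4-jet and mu = 7 give E_7.

7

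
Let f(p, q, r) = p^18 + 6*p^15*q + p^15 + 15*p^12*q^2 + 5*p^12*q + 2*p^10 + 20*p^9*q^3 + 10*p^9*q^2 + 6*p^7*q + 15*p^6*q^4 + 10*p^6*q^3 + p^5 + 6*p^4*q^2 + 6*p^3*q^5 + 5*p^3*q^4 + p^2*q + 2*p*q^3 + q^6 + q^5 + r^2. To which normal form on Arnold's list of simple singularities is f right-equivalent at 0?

D7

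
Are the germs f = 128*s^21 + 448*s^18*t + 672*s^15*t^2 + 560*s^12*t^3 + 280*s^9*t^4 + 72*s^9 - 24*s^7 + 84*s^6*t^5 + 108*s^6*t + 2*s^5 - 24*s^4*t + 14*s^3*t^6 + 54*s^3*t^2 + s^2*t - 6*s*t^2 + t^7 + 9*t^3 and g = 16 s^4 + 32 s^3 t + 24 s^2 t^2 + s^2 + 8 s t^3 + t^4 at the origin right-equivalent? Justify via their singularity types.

The Hessian of f at 0 has rank 0. Corank 2; j^3 = t*(s - 3*t)^2 has shape L^2 M (L != M), so D-series; mu = 8 gives D_8. The Hessian of g at 0 has rank 1. Corank 1: A-series; mu = 3 gives A_3. f is D_8 but g is A_3, hence not right-equivalent.

No.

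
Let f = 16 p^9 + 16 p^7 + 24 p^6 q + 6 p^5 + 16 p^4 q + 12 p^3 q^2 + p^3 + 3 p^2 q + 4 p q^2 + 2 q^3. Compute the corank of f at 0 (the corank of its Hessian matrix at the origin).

2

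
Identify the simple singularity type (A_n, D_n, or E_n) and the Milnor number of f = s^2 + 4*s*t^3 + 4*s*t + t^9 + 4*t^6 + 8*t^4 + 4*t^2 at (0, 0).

The Hessian of f at 0 is [[2, 4], [4, 8]] with rank 1, so corank 1. A Groebner basis of the Jacobian ideal J(f) in C{s,t} is {s^2*t^2 - 2*s^2 - 6*s*t - 4*t^2, s^3 + 6*s^2*t + 12*s*t^2 - 4*s - 8*t, s/2 + t^3 + t}; counting standard monomials gives mu = 8. Corank 1: A-series; mu = 8 gives A_8.

Type A_8, Milnor number mu = 8.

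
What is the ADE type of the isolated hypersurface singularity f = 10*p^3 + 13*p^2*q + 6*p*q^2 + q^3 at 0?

D_4

The Hessian of f at 0 is [[0, 0], [0, 0]] with rank 0, so corank 2. A Groebner basis of the Jacobian ideal J(f) in C{p,q} is {q^3, p^2 - 3*q^2/11, p*q + 6*q^2/11}; counting standard monomials gives mu = 4. Corank 2; j^3 = (2*p + q)*(5*p^2 + 4*p*q + q^2) splits into three distinct lines over C (the quadratic factor has nonzero discriminant), so D_4.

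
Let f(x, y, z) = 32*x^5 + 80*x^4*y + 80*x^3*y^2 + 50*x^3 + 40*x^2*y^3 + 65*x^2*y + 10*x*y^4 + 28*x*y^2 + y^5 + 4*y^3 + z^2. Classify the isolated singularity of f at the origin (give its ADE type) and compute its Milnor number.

Type D_6, Milnor number mu = 6.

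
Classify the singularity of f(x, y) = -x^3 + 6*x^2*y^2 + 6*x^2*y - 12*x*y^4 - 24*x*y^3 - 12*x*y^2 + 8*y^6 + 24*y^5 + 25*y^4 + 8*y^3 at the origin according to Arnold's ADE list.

The Hessian of f at 0 has rank 0. Corank 2; j^3 = -(x - 2*y)^3 is a perfect cube, so E-series; the 4-jet and mu = 6 give E_6.

E_6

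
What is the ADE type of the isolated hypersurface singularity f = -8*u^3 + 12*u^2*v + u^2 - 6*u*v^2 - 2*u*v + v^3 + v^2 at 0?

A_{2}

The Hessian of f at 0 has rank 1. Corank 1: A-series; mu = 2 gives A_2.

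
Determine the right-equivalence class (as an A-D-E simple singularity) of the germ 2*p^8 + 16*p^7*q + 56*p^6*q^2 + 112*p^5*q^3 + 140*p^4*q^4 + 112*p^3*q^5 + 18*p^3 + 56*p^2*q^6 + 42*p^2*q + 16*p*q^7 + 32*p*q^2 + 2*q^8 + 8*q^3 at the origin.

D_{9}

The Hessian of f at 0 is [[0, 0], [0, 0]] with rank 0, so corank 2. A Groebner basis of the Jacobian ideal J(f) in C{p,q} is {-6561*p*q/8 + q^7 - 2187*q^2/4, p*q^2 + 2*q^3/3, p^2 + 5*p*q/3 + 2*q^2/3}; counting standard monomials gives mu = 9. Corank 2; j^3 = 2*(p + q)*(3*p + 2*q)^2 has shape L^2 M (L != M), so D-series; mu = 9 gives D_9.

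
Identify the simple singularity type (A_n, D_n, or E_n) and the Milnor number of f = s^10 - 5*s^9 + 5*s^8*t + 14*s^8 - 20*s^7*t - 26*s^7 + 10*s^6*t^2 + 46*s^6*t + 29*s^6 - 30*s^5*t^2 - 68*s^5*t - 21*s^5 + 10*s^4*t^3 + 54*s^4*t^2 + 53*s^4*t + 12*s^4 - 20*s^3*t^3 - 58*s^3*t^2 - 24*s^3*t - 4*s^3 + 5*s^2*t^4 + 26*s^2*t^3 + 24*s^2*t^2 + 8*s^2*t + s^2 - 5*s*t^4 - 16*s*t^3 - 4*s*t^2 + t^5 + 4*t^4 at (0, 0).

Type A_{4}, Milnor number mu = 4.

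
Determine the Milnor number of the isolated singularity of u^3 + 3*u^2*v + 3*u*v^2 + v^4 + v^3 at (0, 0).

6

The Hessian of f at 0 has rank 0. Corank 2; j^3 = (u + v)^3 is a perfect cube, so E-series; the 4-jet and mu = 6 give E_6.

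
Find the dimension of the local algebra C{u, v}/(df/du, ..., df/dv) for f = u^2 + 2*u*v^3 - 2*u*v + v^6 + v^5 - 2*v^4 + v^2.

The Hessian of f at 0 is [[2, -2], [-2, 2]] with rank 1, so corank 1. A Groebner basis of the Jacobian ideal J(f) in C{u,v} is {u + v^3 - v, u^2 - v^2, u*v - v^2}; counting standard monomials gives mu = 4. Corank 1: A-series; mu = 4 gives A_4.

4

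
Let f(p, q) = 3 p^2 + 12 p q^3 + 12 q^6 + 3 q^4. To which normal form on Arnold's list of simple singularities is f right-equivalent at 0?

A_3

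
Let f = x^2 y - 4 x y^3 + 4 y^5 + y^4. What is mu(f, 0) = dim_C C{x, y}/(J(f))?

5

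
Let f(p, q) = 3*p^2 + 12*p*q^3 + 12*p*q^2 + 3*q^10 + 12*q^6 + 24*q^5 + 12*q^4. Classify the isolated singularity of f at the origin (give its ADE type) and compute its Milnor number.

The Hessian of f at 0 is [[6, 0], [0, 0]] with rank 1, so corank 1. A Groebner basis of the Jacobian ideal J(f) in C{p,q} is {p^4 + 2*p^3/3 + 4*p^2*q - 20*p^2/3 - 56*p*q^2/3 + 16*p*q/3 - 16*p/3 - 32*q^2/3, p^3*q - p^3 - 4*p^2*q + 6*p^2 + 16*p*q^2 - 4*p*q + 4*p + 8*q^2, p^3/6 + p^2*q^2 - p^2*q + 4*p^2/3 + 10*p*q^2/3 - 2*p*q/3 + 2*p/3 + 4*q^2/3, p/2 + q^3 + q^2}; counting standard monomials gives mu = 9. Corank 1: A-series; mu = 9 gives A_9.

Type A_{9}, Milnor number mu = 9.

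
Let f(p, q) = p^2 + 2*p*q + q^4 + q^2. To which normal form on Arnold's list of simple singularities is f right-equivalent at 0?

A_3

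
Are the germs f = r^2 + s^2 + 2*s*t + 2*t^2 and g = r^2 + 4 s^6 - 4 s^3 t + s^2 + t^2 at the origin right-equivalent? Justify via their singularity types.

The Hessian of f at 0 has rank 3. Corank 0: nondegenerate Morse point, so A_1. The Hessian of g at 0 has rank 3. Corank 0: nondegenerate Morse point, so A_1. Both have type A_1, hence right-equivalent.

Yes.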